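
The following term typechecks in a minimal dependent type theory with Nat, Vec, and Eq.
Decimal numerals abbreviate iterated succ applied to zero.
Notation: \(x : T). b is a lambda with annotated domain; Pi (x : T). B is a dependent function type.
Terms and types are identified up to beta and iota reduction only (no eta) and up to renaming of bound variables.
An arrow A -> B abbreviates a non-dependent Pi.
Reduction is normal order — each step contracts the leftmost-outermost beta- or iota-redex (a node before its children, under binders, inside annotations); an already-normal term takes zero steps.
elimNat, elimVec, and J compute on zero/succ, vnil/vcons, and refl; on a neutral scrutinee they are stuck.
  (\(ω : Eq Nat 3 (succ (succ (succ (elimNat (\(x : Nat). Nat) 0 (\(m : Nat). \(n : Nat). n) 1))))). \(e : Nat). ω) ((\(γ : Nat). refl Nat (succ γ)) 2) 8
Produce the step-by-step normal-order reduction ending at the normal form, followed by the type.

normal-order reduction:
  (\(ω : Eq Nat 3 (succ (succ (succ (elimNat (\(x : Nat). Nat) 0 (\(m : Nat). \(n : Nat). n) 1))))). \(e : Nat). ω) ((\(γ : Nat). refl Nat (succ γ)) 2) 8
  ~> (\(ω : Nat). (\(x : Nat). refl Nat (succ x)) 2) 8
  ~> (\(ω : Nat). refl Nat (succ ω)) 2
  ~> refl Nat 3
the term's type:
  Eq Nat 3 3


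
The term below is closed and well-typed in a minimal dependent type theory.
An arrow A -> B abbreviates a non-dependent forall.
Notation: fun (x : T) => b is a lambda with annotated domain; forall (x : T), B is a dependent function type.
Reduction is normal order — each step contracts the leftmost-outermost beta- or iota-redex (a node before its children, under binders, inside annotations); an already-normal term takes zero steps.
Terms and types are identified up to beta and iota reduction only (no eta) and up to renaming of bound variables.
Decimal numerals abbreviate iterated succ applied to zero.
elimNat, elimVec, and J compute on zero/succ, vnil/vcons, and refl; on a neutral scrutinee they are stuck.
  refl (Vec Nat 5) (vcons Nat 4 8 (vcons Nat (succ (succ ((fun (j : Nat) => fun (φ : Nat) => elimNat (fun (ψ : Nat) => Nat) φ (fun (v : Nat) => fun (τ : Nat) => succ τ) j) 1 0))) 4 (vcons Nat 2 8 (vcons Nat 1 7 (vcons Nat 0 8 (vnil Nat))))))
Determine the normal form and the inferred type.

reduced normal form:
  refl (Vec Nat 5) (vcons Nat 4 8 (vcons Nat 3 4 (vcons Nat 2 8 (vcons Nat 1 7 (vcons Nat 0 8 (vnil Nat))))))
the term's type:
  Eq (Vec Nat 5) (vcons Nat 4 8 (vcons Nat 3 4 (vcons Nat 2 8 (vcons Nat 1 7 (vcons Nat 0 8 (vnil Nat)))))) (vcons Nat 4 8 (vcons Nat 3 4 (vcons Nat 2 8 (vcons Nat 1 7 (vcons Nat 0 8 (vnil Nat))))))


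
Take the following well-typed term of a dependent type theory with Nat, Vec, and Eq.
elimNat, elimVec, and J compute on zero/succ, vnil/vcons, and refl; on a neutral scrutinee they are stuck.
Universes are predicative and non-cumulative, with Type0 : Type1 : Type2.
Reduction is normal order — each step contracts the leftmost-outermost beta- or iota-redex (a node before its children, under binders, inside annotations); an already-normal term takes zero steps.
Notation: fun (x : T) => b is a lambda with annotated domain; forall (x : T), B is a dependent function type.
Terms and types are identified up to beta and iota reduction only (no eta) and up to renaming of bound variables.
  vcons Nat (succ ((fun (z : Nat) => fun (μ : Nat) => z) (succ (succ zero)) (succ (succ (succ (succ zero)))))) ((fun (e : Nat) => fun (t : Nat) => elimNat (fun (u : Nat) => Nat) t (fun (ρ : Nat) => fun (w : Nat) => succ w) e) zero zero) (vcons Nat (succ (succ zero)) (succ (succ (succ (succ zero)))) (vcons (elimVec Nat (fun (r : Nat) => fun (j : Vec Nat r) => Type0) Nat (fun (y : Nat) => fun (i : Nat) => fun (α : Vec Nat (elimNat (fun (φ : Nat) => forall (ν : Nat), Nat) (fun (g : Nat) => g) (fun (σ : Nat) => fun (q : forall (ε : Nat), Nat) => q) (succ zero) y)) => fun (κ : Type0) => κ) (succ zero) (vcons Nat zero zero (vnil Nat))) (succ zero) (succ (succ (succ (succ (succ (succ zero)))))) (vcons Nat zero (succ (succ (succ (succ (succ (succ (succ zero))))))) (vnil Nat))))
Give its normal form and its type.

reduced normal form:
  vcons Nat (succ (succ (succ zero))) zero (vcons Nat (succ (succ zero)) (succ (succ (succ (succ zero)))) (vcons Nat (succ zero) (succ (succ (succ (succ (succ (succ zero)))))) (vcons Nat zero (succ (succ (succ (succ (succ (succ (succ zero))))))) (vnil Nat))))
the term's type:
  Vec Nat (succ (succ (succ (succ zero))))


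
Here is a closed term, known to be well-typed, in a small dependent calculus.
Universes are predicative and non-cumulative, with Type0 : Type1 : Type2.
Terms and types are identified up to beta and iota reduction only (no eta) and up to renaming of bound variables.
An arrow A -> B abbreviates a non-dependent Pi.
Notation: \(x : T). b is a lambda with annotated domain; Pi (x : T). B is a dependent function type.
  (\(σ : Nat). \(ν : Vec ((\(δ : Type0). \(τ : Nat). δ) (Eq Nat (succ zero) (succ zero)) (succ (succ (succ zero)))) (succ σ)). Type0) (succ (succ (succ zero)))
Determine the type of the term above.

the term's type:
  Vec (Eq Nat (succ zero) (succ zero)) (succ (succ (succ (succ zero)))) -> Type1


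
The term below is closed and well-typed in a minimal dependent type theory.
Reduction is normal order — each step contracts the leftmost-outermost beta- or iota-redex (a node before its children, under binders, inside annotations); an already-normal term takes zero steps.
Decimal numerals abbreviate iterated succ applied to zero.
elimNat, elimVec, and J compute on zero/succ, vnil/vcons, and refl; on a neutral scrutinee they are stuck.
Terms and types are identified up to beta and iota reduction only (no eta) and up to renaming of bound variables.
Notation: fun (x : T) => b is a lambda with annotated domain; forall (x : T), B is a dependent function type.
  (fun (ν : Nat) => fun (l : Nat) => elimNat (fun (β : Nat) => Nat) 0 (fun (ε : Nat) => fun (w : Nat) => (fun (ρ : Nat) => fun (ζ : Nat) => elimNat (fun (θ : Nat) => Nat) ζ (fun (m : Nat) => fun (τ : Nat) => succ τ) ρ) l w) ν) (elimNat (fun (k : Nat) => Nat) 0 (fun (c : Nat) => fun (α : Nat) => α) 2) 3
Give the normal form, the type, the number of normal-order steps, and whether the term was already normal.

resulting normal form:
  0
type:
  Nat
reduction steps (normal order): 22
started in normal form: no
first contracted redex: a beta-redex


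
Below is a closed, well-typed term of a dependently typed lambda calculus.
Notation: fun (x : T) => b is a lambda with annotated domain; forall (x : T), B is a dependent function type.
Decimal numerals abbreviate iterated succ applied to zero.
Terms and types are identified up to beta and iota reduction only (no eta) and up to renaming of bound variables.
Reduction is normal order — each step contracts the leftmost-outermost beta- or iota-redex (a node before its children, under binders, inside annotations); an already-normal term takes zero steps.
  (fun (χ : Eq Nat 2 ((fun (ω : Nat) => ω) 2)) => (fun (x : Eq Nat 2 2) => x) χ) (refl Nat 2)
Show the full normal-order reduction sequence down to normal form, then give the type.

normal-order reduction sequence:
  (fun (χ : Eq Nat 2 ((fun (ω : Nat) => ω) 2)) => (fun (x : Eq Nat 2 2) => x) χ) (refl Nat 2)
  ~> (fun (χ : Eq Nat 2 2) => χ) (refl Nat 2)
  ~> refl Nat 2
the term's type:
  Eq Nat 2 2


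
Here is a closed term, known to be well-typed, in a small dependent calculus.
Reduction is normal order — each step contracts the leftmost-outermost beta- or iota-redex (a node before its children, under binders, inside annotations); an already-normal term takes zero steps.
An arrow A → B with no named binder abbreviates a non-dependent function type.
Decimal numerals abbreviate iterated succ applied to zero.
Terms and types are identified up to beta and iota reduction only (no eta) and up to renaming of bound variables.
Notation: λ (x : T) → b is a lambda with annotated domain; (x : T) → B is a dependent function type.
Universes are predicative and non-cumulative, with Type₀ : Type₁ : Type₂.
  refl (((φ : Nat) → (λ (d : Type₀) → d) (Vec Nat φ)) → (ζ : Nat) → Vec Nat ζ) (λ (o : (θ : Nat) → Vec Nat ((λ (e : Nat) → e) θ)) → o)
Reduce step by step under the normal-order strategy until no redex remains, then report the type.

reduction (normal order):
  refl (((φ : Nat) → (λ (d : Type₀) → d) (Vec Nat φ)) → (ζ : Nat) → Vec Nat ζ) (λ (o : (θ : Nat) → Vec Nat ((λ (e : Nat) → e) θ)) → o)
  ~> refl (((φ : Nat) → Vec Nat φ) → (d : Nat) → Vec Nat d) (λ (ζ : (o : Nat) → Vec Nat ((λ (θ : Nat) → θ) o)) → ζ)
  ~> refl (((φ : Nat) → Vec Nat φ) → (d : Nat) → Vec Nat d) (λ (ζ : (o : Nat) → Vec Nat o) → ζ)
inferred type:
  Eq (((φ : Nat) → Vec Nat φ) → (d : Nat) → Vec Nat d) (λ (ζ : (o : Nat) → Vec Nat o) → ζ) (λ (θ : (e : Nat) → Vec Nat e) → θ)


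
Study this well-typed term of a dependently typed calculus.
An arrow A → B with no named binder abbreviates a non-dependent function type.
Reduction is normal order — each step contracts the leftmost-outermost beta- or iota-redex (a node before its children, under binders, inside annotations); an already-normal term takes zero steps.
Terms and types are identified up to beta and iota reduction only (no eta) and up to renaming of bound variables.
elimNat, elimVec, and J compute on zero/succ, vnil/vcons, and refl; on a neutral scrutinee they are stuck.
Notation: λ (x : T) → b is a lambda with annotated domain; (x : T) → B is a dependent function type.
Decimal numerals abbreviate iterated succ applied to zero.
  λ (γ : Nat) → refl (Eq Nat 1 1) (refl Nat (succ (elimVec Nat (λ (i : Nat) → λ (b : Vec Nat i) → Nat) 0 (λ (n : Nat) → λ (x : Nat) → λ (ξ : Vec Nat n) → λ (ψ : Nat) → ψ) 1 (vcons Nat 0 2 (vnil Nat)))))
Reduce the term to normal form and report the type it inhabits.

normal form:
  λ (γ : Nat) → refl (Eq Nat 1 1) (refl Nat 1)
inferred type:
  Nat → Eq (Eq Nat 1 1) (refl Nat 1) (refl Nat 1)
observation: reduction starts at an elimVec iota-redex, and 6 normal-order steps reach the normal form.


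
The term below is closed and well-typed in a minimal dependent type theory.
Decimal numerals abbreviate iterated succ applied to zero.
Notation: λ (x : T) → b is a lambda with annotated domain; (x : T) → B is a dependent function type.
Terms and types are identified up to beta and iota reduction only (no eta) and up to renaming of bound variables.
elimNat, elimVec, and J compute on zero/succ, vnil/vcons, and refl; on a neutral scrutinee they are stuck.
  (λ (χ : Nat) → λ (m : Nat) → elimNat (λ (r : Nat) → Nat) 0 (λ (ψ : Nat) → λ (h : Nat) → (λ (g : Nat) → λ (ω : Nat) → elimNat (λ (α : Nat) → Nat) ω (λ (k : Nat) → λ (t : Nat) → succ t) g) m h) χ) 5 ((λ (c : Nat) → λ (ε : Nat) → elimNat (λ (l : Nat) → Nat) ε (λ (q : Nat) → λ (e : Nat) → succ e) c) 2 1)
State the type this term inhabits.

the term's type:
  Nat


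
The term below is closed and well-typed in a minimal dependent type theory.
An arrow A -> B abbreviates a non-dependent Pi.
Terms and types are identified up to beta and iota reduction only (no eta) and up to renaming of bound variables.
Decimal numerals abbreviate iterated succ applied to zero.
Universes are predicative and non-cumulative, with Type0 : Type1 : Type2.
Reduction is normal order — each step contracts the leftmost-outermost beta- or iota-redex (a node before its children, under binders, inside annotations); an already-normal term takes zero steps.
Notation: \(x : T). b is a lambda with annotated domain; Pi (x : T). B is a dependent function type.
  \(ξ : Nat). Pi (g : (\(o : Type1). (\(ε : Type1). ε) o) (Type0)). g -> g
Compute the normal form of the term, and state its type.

resulting normal form:
  \(ξ : Nat). Pi (g : Type0). g -> g
the term's type:
  Nat -> Type1


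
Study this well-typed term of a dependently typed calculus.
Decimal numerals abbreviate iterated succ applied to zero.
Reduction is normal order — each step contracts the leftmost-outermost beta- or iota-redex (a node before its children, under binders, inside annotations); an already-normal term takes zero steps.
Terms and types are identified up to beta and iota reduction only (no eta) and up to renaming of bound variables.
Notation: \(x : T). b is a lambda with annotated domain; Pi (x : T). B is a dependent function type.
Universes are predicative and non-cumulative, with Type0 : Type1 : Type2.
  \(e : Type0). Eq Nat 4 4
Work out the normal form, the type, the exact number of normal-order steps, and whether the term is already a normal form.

reduced normal form:
  \(e : Type0). Eq Nat 4 4
inferred type:
  Pi (e : Type0). Type0
normal-order step count: 0
started in normal form: yes


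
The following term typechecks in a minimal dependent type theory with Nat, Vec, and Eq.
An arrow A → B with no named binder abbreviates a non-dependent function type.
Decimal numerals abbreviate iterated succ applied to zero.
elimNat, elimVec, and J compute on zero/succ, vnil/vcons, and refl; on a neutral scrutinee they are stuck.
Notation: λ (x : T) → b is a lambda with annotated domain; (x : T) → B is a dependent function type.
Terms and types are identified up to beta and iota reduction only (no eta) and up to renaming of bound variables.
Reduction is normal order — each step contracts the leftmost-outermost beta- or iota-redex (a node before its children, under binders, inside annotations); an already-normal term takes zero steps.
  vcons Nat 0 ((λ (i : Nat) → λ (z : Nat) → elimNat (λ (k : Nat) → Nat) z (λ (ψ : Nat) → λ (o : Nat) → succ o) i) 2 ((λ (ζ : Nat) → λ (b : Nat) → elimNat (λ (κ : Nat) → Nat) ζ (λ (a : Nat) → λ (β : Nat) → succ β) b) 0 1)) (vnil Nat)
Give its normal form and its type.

reduced normal form:
  vcons Nat 0 3 (vnil Nat)
type:
  Vec Nat 1


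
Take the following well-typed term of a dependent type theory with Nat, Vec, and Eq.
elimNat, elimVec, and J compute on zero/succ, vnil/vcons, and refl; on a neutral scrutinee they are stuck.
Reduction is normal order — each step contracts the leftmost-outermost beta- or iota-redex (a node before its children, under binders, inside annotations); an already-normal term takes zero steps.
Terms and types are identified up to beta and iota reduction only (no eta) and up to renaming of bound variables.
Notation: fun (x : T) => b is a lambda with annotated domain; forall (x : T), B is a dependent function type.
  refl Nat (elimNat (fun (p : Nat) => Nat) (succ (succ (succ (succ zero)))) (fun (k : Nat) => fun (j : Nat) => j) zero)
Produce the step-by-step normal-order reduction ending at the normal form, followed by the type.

normal-order reduction sequence:
  refl Nat (elimNat (fun (p : Nat) => Nat) (succ (succ (succ (succ zero)))) (fun (k : Nat) => fun (j : Nat) => j) zero)
  ~> refl Nat (succ (succ (succ (succ zero))))
the term's type:
  Eq Nat (succ (succ (succ (succ zero)))) (succ (succ (succ (succ zero))))


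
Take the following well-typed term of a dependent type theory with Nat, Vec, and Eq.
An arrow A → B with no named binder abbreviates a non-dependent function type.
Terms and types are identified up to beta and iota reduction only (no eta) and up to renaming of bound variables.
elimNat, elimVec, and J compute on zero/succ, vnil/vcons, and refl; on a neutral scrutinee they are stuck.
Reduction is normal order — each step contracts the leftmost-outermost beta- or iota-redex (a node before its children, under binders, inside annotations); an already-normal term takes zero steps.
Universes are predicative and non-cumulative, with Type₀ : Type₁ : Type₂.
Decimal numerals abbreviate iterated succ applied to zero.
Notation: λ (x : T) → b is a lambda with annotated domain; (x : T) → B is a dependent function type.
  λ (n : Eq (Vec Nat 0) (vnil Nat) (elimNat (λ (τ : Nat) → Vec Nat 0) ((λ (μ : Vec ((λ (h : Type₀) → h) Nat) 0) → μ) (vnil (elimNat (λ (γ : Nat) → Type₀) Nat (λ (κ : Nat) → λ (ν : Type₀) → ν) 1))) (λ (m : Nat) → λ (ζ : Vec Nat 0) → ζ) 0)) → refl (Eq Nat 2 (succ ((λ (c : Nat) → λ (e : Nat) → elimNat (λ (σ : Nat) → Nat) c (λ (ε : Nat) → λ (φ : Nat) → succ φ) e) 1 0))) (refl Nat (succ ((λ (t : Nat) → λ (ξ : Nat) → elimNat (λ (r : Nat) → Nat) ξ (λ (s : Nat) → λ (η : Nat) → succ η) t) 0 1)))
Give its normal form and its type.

resulting normal form:
  λ (n : Eq (Vec Nat 0) (vnil Nat) (vnil Nat)) → refl (Eq Nat 2 2) (refl Nat 2)
the term's type:
  Eq (Vec Nat 0) (vnil Nat) (vnil Nat) → Eq (Eq Nat 2 2) (refl Nat 2) (refl Nat 2)
observation: normalization takes exactly 12 steps under the normal-order strategy.


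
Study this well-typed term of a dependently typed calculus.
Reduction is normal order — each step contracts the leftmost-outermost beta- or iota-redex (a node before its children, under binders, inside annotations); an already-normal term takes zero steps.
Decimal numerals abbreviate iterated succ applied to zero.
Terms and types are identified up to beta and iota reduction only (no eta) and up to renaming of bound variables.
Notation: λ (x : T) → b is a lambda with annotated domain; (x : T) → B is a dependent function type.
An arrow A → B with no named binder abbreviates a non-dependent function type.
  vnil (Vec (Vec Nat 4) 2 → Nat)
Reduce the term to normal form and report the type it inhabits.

reduced normal form:
  vnil (Vec (Vec Nat 4) 2 → Nat)
inferred type:
  Vec (Vec (Vec Nat 4) 2 → Nat) 0


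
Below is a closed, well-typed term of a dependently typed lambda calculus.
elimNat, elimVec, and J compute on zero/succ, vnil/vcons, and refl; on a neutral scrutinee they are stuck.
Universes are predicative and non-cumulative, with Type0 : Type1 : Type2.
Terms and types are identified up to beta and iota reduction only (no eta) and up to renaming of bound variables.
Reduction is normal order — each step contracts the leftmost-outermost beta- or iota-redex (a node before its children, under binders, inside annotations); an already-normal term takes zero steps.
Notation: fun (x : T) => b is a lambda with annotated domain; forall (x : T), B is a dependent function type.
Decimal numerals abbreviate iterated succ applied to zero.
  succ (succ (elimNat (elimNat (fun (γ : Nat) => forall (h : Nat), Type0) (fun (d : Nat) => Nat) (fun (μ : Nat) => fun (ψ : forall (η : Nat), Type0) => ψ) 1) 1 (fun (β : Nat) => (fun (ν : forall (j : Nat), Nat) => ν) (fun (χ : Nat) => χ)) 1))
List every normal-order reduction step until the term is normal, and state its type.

normal-order reduction:
  succ (succ (elimNat (elimNat (fun (γ : Nat) => forall (h : Nat), Type0) (fun (d : Nat) => Nat) (fun (μ : Nat) => fun (ψ : forall (η : Nat), Type0) => ψ) 1) 1 (fun (β : Nat) => (fun (ν : forall (j : Nat), Nat) => ν) (fun (χ : Nat) => χ)) 1))
  ~> succ (succ ((fun (γ : Nat) => (fun (h : forall (d : Nat), Nat) => h) (fun (μ : Nat) => μ)) 0 (elimNat (elimNat (fun (ψ : Nat) => forall (η : Nat), Type0) (fun (β : Nat) => Nat) (fun (ν : Nat) => fun (j : forall (χ : Nat), Type0) => j) 1) 1 (fun (c : Nat) => (fun (ζ : forall (q : Nat), Nat) => ζ) (fun (o : Nat) => o)) 0)))
  ~> succ (succ ((fun (γ : forall (h : Nat), Nat) => γ) (fun (d : Nat) => d) (elimNat (elimNat (fun (μ : Nat) => forall (ψ : Nat), Type0) (fun (η : Nat) => Nat) (fun (β : Nat) => fun (ν : forall (j : Nat), Type0) => ν) 1) 1 (fun (χ : Nat) => (fun (c : forall (ζ : Nat), Nat) => c) (fun (q : Nat) => q)) 0)))
  ~> succ (succ ((fun (γ : Nat) => γ) (elimNat (elimNat (fun (h : Nat) => forall (d : Nat), Type0) (fun (μ : Nat) => Nat) (fun (ψ : Nat) => fun (η : forall (β : Nat), Type0) => η) 1) 1 (fun (ν : Nat) => (fun (j : forall (χ : Nat), Nat) => j) (fun (c : Nat) => c)) 0)))
  ~> succ (succ (elimNat (elimNat (fun (γ : Nat) => forall (h : Nat), Type0) (fun (d : Nat) => Nat) (fun (μ : Nat) => fun (ψ : forall (η : Nat), Type0) => ψ) 1) 1 (fun (β : Nat) => (fun (ν : forall (j : Nat), Nat) => ν) (fun (χ : Nat) => χ)) 0))
  ~> 3
inferred type:
  Nat


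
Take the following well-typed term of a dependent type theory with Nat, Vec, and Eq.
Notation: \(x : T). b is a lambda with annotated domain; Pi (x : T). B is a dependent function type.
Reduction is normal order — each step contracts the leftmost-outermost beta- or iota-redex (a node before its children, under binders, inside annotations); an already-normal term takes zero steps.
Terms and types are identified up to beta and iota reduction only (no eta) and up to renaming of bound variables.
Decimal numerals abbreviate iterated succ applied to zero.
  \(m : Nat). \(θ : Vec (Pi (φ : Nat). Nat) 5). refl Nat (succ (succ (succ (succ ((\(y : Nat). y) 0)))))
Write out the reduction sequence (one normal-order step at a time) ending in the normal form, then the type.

reduction (normal order):
  \(m : Nat). \(θ : Vec (Pi (φ : Nat). Nat) 5). refl Nat (succ (succ (succ (succ ((\(y : Nat). y) 0)))))
  ~> \(m : Nat). \(θ : Vec (Pi (φ : Nat). Nat) 5). refl Nat 4
type:
  Pi (m : Nat). Pi (θ : Vec (Pi (φ : Nat). Nat) 5). Eq Nat 4 4


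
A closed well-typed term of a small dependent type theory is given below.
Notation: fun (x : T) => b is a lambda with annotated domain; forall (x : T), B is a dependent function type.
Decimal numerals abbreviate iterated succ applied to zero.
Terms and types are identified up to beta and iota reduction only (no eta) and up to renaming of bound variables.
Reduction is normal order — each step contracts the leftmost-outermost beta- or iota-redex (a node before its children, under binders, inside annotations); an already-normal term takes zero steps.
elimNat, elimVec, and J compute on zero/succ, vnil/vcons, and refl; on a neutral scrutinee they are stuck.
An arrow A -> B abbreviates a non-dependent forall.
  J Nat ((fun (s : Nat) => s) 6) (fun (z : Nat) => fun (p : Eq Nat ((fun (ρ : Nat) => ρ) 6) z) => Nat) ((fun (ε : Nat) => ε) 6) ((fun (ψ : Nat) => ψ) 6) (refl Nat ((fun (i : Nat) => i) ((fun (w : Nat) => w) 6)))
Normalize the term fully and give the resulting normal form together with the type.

resulting normal form:
  6
type:
  Nat
observation: the first redex contracted is a J iota-redex; the normal form is reached in 2 normal-order steps.


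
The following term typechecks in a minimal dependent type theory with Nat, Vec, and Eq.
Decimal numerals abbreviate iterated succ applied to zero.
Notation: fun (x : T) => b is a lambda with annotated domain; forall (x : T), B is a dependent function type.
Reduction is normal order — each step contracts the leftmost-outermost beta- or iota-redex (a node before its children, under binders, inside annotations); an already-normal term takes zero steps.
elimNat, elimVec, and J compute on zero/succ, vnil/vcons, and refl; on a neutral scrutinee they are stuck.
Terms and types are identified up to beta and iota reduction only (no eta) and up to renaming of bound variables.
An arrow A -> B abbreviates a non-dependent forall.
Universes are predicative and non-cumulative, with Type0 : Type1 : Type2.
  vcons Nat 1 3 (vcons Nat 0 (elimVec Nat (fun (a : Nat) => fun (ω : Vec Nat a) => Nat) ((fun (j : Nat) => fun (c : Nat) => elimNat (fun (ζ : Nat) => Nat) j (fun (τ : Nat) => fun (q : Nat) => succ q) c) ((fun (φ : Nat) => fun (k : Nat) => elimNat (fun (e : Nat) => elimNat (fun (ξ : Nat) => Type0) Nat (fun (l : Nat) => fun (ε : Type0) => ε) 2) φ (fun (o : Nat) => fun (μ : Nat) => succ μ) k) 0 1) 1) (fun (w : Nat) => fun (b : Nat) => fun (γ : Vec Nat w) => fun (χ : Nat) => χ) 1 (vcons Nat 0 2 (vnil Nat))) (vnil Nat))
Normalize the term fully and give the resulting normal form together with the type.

normal form:
  vcons Nat 1 3 (vcons Nat 0 2 (vnil Nat))
the term's type:
  Vec Nat 2
observation: the first redex contracted is an elimVec iota-redex; the normal form is reached in 18 normal-order steps.


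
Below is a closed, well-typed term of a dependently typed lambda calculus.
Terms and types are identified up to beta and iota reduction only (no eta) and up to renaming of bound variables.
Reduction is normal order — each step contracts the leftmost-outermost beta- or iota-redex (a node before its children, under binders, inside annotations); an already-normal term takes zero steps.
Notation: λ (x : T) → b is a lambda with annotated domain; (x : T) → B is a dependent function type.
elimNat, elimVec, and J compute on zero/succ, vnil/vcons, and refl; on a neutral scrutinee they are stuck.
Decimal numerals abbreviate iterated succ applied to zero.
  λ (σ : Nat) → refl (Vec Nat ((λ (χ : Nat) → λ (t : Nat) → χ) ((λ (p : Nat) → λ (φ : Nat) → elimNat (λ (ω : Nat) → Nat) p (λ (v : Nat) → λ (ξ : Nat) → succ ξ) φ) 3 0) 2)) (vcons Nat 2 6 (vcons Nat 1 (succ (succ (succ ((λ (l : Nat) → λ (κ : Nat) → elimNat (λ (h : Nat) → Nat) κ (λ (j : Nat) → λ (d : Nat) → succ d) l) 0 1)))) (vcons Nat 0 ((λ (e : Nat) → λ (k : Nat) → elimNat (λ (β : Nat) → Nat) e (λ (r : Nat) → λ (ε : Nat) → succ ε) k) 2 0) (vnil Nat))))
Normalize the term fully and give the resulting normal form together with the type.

resulting normal form:
  λ (σ : Nat) → refl (Vec Nat 3) (vcons Nat 2 6 (vcons Nat 1 4 (vcons Nat 0 2 (vnil Nat))))
type:
  (σ : Nat) → Eq (Vec Nat 3) (vcons Nat 2 6 (vcons Nat 1 4 (vcons Nat 0 2 (vnil Nat)))) (vcons Nat 2 6 (vcons Nat 1 4 (vcons Nat 0 2 (vnil Nat))))


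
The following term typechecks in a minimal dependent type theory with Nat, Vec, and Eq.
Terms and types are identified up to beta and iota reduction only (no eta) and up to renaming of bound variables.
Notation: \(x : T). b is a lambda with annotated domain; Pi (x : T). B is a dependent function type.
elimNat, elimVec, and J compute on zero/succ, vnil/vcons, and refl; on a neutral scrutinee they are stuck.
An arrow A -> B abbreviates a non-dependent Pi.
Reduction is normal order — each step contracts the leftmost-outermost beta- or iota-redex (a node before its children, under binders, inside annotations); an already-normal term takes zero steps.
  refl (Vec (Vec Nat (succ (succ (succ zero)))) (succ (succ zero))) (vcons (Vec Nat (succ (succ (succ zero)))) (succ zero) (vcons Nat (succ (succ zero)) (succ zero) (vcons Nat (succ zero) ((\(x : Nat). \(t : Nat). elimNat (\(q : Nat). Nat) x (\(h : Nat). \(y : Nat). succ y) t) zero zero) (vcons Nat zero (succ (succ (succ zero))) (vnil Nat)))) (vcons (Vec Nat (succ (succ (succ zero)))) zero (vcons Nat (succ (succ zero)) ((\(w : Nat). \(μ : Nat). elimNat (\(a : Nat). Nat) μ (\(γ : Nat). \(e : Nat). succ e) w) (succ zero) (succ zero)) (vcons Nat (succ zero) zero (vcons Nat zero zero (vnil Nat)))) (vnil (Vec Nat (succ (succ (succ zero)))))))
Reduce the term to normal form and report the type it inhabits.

normal form:
  refl (Vec (Vec Nat (succ (succ (succ zero)))) (succ (succ zero))) (vcons (Vec Nat (succ (succ (succ zero)))) (succ zero) (vcons Nat (succ (succ zero)) (succ zero) (vcons Nat (succ zero) zero (vcons Nat zero (succ (succ (succ zero))) (vnil Nat)))) (vcons (Vec Nat (succ (succ (succ zero)))) zero (vcons Nat (succ (succ zero)) (succ (succ zero)) (vcons Nat (succ zero) zero (vcons Nat zero zero (vnil Nat)))) (vnil (Vec Nat (succ (succ (succ zero)))))))
the term's type:
  Eq (Vec (Vec Nat (succ (succ (succ zero)))) (succ (succ zero))) (vcons (Vec Nat (succ (succ (succ zero)))) (succ zero) (vcons Nat (succ (succ zero)) (succ zero) (vcons Nat (succ zero) zero (vcons Nat zero (succ (succ (succ zero))) (vnil Nat)))) (vcons (Vec Nat (succ (succ (succ zero)))) zero (vcons Nat (succ (succ zero)) (succ (succ zero)) (vcons Nat (succ zero) zero (vcons Nat zero zero (vnil Nat)))) (vnil (Vec Nat (succ (succ (succ zero))))))) (vcons (Vec Nat (succ (succ (succ zero)))) (succ zero) (vcons Nat (succ (succ zero)) (succ zero) (vcons Nat (succ zero) zero (vcons Nat zero (succ (succ (succ zero))) (vnil Nat)))) (vcons (Vec Nat (succ (succ (succ zero)))) zero (vcons Nat (succ (succ zero)) (succ (succ zero)) (vcons Nat (succ zero) zero (vcons Nat zero zero (vnil Nat)))) (vnil (Vec Nat (succ (succ (succ zero)))))))
observation: reduction starts at a beta-redex, and 9 normal-order steps reach the normal form.


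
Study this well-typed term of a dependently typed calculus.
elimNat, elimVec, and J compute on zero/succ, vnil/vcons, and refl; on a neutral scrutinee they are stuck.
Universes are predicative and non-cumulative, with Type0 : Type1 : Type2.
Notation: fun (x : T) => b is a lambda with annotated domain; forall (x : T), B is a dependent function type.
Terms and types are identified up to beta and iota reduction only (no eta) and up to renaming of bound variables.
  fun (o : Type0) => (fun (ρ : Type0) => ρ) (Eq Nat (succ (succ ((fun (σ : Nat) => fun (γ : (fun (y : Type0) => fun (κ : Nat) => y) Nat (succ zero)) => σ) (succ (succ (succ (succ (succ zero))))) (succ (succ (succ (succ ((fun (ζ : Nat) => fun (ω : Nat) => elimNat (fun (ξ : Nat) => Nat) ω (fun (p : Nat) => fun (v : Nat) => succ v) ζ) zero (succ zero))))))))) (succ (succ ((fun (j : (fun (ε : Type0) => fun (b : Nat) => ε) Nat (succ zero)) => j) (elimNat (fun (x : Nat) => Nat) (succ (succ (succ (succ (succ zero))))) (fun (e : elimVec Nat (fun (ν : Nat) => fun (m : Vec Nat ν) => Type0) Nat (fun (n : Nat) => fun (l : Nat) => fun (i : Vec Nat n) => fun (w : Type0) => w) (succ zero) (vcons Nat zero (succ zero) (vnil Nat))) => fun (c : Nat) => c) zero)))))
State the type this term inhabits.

inferred type:
  forall (o : Type0), Type0


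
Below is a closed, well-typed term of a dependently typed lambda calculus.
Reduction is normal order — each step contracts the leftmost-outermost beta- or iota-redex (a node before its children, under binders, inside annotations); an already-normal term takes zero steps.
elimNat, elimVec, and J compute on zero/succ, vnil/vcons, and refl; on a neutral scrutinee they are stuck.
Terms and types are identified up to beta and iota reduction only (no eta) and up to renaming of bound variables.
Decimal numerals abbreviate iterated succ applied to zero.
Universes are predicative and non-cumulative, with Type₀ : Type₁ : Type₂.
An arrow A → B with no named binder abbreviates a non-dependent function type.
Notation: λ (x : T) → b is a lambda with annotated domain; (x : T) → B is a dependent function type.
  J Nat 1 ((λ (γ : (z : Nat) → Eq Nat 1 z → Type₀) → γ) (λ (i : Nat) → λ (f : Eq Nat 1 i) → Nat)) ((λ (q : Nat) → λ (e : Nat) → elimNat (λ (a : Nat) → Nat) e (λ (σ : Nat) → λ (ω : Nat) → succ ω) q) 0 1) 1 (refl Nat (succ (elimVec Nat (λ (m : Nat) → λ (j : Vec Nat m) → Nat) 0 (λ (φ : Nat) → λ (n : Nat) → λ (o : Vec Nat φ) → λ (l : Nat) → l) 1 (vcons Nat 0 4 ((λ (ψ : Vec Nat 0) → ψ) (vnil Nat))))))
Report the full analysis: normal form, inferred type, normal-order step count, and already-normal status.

normal form:
  1
the term's type:
  Nat
steps to reach normal form (normal order): 4
term was already normal: no
first contracted redex: a J iota-redex


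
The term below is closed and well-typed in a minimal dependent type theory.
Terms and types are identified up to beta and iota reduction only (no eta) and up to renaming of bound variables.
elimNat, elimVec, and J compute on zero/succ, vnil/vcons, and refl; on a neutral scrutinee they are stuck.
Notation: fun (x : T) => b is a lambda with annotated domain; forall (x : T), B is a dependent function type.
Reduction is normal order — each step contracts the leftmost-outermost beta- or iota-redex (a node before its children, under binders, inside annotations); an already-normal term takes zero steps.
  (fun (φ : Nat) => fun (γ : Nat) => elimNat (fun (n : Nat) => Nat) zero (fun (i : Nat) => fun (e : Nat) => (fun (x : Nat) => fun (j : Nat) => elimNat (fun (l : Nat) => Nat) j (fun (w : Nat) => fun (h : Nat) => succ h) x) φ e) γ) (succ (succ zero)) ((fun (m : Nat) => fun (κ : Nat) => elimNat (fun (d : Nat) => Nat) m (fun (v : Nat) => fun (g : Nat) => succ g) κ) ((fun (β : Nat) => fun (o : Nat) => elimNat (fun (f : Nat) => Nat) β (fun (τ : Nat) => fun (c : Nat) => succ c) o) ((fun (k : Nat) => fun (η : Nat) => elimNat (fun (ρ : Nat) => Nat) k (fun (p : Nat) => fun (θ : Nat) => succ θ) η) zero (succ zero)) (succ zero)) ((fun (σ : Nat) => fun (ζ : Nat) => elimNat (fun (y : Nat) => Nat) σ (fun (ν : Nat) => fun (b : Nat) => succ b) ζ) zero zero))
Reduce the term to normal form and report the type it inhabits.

resulting normal form:
  succ (succ (succ (succ zero)))
the term's type:
  Nat
observation: the leftmost-outermost redex is a beta-redex, and normalization takes 36 steps.


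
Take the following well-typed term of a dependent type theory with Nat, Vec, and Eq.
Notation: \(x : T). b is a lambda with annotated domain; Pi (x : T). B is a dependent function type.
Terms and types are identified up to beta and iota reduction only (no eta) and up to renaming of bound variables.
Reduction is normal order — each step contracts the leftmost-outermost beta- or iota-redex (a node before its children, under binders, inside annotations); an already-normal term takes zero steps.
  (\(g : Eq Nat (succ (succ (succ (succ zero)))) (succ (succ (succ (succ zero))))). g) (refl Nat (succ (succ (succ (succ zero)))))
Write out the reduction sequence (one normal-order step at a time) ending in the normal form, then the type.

normal-order reduction:
  (\(g : Eq Nat (succ (succ (succ (succ zero)))) (succ (succ (succ (succ zero))))). g) (refl Nat (succ (succ (succ (succ zero)))))
  ~> refl Nat (succ (succ (succ (succ zero))))
the term's type:
  Eq Nat (succ (succ (succ (succ zero)))) (succ (succ (succ (succ zero))))


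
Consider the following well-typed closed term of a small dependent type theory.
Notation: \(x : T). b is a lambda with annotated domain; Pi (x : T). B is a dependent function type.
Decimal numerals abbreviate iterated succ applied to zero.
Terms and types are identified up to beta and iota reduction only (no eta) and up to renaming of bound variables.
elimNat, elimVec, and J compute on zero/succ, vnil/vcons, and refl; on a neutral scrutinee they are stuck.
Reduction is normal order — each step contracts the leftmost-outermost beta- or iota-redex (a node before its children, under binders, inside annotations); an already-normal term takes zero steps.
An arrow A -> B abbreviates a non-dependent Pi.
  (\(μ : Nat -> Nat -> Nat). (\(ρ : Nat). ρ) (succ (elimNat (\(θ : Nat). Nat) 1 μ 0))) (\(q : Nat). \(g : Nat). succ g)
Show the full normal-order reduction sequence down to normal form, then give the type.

normal-order reduction:
  (\(μ : Nat -> Nat -> Nat). (\(ρ : Nat). ρ) (succ (elimNat (\(θ : Nat). Nat) 1 μ 0))) (\(q : Nat). \(g : Nat). succ g)
  ~> (\(μ : Nat). μ) (succ (elimNat (\(ρ : Nat). Nat) 1 (\(θ : Nat). \(q : Nat). succ q) 0))
  ~> succ (elimNat (\(μ : Nat). Nat) 1 (\(ρ : Nat). \(θ : Nat). succ θ) 0)
  ~> 2
type:
  Nat


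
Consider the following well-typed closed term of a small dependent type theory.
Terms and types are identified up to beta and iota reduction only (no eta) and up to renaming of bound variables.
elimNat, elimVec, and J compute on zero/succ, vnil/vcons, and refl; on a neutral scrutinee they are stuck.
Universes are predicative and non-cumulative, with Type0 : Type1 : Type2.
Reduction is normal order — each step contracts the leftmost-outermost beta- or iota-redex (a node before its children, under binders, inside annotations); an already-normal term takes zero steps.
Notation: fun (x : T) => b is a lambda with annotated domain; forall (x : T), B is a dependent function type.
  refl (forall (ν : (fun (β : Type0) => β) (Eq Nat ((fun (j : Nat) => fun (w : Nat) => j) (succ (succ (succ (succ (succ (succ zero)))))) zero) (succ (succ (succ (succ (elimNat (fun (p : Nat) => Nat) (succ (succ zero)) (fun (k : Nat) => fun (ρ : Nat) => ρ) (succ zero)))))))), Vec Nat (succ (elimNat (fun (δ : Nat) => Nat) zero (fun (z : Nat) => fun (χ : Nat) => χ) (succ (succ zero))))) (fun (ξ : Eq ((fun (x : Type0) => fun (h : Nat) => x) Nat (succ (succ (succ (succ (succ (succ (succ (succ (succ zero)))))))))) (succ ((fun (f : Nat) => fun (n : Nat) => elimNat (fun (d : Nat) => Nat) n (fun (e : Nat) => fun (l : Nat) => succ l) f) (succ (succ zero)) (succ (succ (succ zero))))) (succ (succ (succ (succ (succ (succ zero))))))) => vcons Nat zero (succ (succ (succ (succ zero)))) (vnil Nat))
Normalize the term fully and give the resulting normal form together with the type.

reduced normal form:
  refl (forall (ν : Eq Nat (succ (succ (succ (succ (succ (succ zero)))))) (succ (succ (succ (succ (succ (succ zero))))))), Vec Nat (succ zero)) (fun (β : Eq Nat (succ (succ (succ (succ (succ (succ zero)))))) (succ (succ (succ (succ (succ (succ zero))))))) => vcons Nat zero (succ (succ (succ (succ zero)))) (vnil Nat))
type:
  Eq (forall (ν : Eq Nat (succ (succ (succ (succ (succ (succ zero)))))) (succ (succ (succ (succ (succ (succ zero))))))), Vec Nat (succ zero)) (fun (β : Eq Nat (succ (succ (succ (succ (succ (succ zero)))))) (succ (succ (succ (succ (succ (succ zero))))))) => vcons Nat zero (succ (succ (succ (succ zero)))) (vnil Nat)) (fun (j : Eq Nat (succ (succ (succ (succ (succ (succ zero)))))) (succ (succ (succ (succ (succ (succ zero))))))) => vcons Nat zero (succ (succ (succ (succ zero)))) (vnil Nat))
observation: contracting a beta-redex first, the term normalizes in 25 steps.


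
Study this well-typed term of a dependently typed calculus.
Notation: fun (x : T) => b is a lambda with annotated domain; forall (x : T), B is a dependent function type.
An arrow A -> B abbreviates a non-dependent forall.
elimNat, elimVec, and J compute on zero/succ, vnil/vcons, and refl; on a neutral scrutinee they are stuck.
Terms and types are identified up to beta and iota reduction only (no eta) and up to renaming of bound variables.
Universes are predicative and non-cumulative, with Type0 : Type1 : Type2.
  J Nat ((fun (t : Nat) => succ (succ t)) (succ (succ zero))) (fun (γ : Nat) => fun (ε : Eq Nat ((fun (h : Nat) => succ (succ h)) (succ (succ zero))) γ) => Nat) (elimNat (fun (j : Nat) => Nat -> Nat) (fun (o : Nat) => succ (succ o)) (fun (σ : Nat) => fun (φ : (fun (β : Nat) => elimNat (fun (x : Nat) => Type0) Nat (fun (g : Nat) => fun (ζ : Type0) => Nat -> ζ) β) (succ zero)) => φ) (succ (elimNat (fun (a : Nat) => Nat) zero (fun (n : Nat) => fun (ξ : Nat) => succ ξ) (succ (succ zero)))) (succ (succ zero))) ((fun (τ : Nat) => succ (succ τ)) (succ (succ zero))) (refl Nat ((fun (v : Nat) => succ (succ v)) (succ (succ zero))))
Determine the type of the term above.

type:
  Nat


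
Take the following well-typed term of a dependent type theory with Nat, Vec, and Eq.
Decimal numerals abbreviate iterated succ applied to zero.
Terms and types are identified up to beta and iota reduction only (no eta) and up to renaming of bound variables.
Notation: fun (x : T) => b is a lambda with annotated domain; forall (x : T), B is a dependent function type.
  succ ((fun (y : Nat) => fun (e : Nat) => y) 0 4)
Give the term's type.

inferred type:
  Nat


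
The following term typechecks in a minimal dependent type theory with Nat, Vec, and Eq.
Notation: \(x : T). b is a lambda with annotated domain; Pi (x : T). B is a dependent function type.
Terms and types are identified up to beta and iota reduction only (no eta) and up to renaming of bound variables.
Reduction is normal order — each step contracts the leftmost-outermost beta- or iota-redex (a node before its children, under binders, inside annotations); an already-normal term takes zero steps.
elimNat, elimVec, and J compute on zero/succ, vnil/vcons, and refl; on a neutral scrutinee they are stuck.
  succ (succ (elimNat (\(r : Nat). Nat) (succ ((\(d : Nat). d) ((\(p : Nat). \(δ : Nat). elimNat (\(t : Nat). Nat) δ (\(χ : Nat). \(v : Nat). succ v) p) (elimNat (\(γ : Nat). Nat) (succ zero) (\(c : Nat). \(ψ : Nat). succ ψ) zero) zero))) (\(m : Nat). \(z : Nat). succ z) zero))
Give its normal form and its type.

normal form:
  succ (succ (succ (succ zero)))
type:
  Nat
observation: 9 normal-order steps separate the term from its normal form.
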